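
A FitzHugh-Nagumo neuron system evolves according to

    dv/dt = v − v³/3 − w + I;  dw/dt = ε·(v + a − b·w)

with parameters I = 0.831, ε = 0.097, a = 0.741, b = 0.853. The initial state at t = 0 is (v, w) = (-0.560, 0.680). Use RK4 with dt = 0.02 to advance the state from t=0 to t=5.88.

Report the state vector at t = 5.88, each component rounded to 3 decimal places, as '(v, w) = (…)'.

t=0.000: state=(-0.560, 0.680)
step 1 (dt=0.02): k1=(-0.350, -0.039), k2=(-0.352, -0.039), k3=(-0.352, -0.039), k4=(-0.354, -0.039); state += dt/6·(k1+2k2+2k3+k4)
t=0.020: state=(-0.567, 0.679)
t=0.040: state=(-0.574, 0.678)
t=0.060: state=(-0.581, 0.678)
continuing one RK4 step at a time; state shown every 10 steps (Δt=0.2):
t=0.200: state=(-0.634, 0.672)
t=0.400: state=(-0.716, 0.662)
t=0.600: state=(-0.803, 0.651)
t=0.800: state=(-0.895, 0.638)
t=1.000: state=(-0.987, 0.624)
t=1.200: state=(-1.077, 0.608)
t=1.400: state=(-1.161, 0.590)
t=1.600: state=(-1.236, 0.572)
t=1.800: state=(-1.300, 0.552)
t=2.000: state=(-1.352, 0.532)
t=2.200: state=(-1.392, 0.511)
t=2.400: state=(-1.421, 0.490)
t=2.600: state=(-1.442, 0.469)
t=2.800: state=(-1.454, 0.447)
t=3.000: state=(-1.460, 0.426)
t=3.200: state=(-1.461, 0.405)
t=3.400: state=(-1.459, 0.385)
t=3.600: state=(-1.453, 0.365)
t=3.800: state=(-1.445, 0.345)
t=4.000: state=(-1.435, 0.326)
t=4.200: state=(-1.423, 0.307)
t=4.400: state=(-1.410, 0.289)
t=4.600: state=(-1.397, 0.272)
t=4.800: state=(-1.382, 0.255)
t=5.000: state=(-1.367, 0.239)
t=5.200: state=(-1.351, 0.223)
t=5.400: state=(-1.335, 0.208)
t=5.600: state=(-1.319, 0.193)
t=5.800: state=(-1.302, 0.179)
t=5.880: state=(-1.295, 0.173)

(v, w) = (-1.295, 0.173)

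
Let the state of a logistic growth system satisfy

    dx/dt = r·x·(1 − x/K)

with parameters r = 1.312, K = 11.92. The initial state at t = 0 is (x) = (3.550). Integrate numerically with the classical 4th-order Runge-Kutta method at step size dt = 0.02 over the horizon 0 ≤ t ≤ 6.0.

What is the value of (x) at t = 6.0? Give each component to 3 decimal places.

t=0.000: state=(3.550)
step 1 (dt=0.02): k1=(3.270), k2=(3.288), k3=(3.288), k4=(3.305); state += dt/6·(k1+2k2+2k3+k4)
t=0.020: state=(3.616)
t=0.040: state=(3.682)
t=0.060: state=(3.749)
continuing one RK4 step at a time; state shown every 10 steps (Δt=0.2):
t=0.200: state=(4.237)
t=0.400: state=(4.977)
t=0.600: state=(5.750)
t=0.800: state=(6.530)
t=1.000: state=(7.291)
t=1.200: state=(8.009)
t=1.400: state=(8.665)
t=1.600: state=(9.248)
t=1.800: state=(9.752)
t=2.000: state=(10.180)
t=2.200: state=(10.535)
t=2.400: state=(10.825)
t=2.600: state=(11.059)
t=2.800: state=(11.247)
t=3.000: state=(11.395)
t=3.200: state=(11.512)
t=3.400: state=(11.604)
t=3.600: state=(11.675)
t=3.800: state=(11.731)
t=4.000: state=(11.774)
t=4.200: state=(11.807)
t=4.400: state=(11.833)
t=4.600: state=(11.853)
t=4.800: state=(11.868)
t=5.000: state=(11.880)
t=5.200: state=(11.889)
t=5.400: state=(11.897)
t=5.600: state=(11.902)
t=5.800: state=(11.906)
t=6.000: state=(11.909)

(x) = (11.909)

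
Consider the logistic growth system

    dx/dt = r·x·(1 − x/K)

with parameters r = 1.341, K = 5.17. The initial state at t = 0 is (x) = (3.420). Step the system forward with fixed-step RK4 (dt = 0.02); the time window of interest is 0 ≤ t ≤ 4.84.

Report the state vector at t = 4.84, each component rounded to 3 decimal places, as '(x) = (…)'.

(x) = (5.166)

t=0.000: state=(3.420)
step 1 (dt=0.02): k1=(1.552), k2=(1.546), k3=(1.546), k4=(1.539); state += dt/6·(k1+2k2+2k3+k4)
t=0.020: state=(3.451)
t=0.040: state=(3.482)
t=0.060: state=(3.512)
continuing one RK4 step at a time; state shown every 10 steps (Δt=0.2):
t=0.200: state=(3.716)
t=0.400: state=(3.979)
t=0.600: state=(4.207)
t=0.800: state=(4.400)
t=1.000: state=(4.560)
t=1.200: state=(4.690)
t=1.400: state=(4.795)
t=1.600: state=(4.878)
t=1.800: state=(4.944)
t=2.000: state=(4.995)
t=2.200: state=(5.035)
t=2.400: state=(5.066)
t=2.600: state=(5.090)
t=2.800: state=(5.109)
t=3.000: state=(5.123)
t=3.200: state=(5.134)
t=3.400: state=(5.142)
t=3.600: state=(5.149)
t=3.800: state=(5.154)
t=4.000: state=(5.158)
t=4.200: state=(5.161)
t=4.400: state=(5.163)
t=4.600: state=(5.164)
t=4.800: state=(5.166)
t=4.840: state=(5.166)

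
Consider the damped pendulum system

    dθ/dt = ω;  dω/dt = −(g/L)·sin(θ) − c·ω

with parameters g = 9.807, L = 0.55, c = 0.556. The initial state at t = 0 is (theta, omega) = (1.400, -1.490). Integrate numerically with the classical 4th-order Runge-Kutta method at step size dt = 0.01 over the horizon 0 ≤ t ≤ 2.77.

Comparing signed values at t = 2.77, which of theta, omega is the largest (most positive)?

t=0.000: state=(1.400, -1.490)
step 1 (dt=0.01): k1=(-1.490, -16.743), k2=(-1.574, -16.673), k3=(-1.573, -16.672), k4=(-1.657, -16.600); state += dt/6·(k1+2k2+2k3+k4)
t=0.010: state=(1.384, -1.657)
t=0.020: state=(1.367, -1.822)
t=0.030: state=(1.348, -1.986)
continuing one RK4 step at a time; state shown every 10 steps (Δt=0.1):
t=0.100: state=(1.170, -3.076)
t=0.200: state=(0.795, -4.352)
t=0.300: state=(0.320, -5.031)
t=0.400: state=(-0.183, -4.869)
t=0.500: state=(-0.627, -3.912)
t=0.600: state=(-0.949, -2.460)
t=0.700: state=(-1.114, -0.828)
t=0.800: state=(-1.115, 0.784)
t=0.900: state=(-0.962, 2.244)
t=1.000: state=(-0.676, 3.395)
t=1.100: state=(-0.300, 4.026)
t=1.200: state=(0.106, 3.971)
t=1.300: state=(0.472, 3.253)
t=1.400: state=(0.741, 2.076)
t=1.500: state=(0.880, 0.693)
t=1.600: state=(0.879, -0.694)
t=1.700: state=(0.747, -1.927)
t=1.800: state=(0.505, -2.845)
t=1.900: state=(0.194, -3.285)
t=2.000: state=(-0.133, -3.155)
t=2.100: state=(-0.420, -2.501)
t=2.200: state=(-0.622, -1.491)
t=2.300: state=(-0.713, -0.323)
t=2.400: state=(-0.687, 0.824)
t=2.500: state=(-0.554, 1.797)
t=2.600: state=(-0.338, 2.454)
t=2.700: state=(-0.078, 2.679)
t=2.770: state=(0.107, 2.557)
compare at T: theta=0.107, omega=2.557

largest component: omega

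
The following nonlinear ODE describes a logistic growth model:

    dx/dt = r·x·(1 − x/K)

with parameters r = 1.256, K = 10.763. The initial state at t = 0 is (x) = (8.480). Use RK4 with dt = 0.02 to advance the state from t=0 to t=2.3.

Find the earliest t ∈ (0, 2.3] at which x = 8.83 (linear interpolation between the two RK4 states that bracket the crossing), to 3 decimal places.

t=0.000: state=(8.480)
step 1 (dt=0.02): k1=(2.259), k2=(2.243), k3=(2.243), k4=(2.227); state += dt/6·(k1+2k2+2k3+k4)
t=0.020: state=(8.525)
t=0.040: state=(8.569)
t=0.060: state=(8.613)
continuing one RK4 step at a time; state shown every 5 steps (Δt=0.1):
t=0.100: state=(8.698)
t=0.160: state=(8.821)
next step: t=0.180: state=(8.860) — x has crossed 8.83
linear interpolation between t=0.160 (8.82062) and t=0.180 (8.86029) → t≈0.165

t = 0.165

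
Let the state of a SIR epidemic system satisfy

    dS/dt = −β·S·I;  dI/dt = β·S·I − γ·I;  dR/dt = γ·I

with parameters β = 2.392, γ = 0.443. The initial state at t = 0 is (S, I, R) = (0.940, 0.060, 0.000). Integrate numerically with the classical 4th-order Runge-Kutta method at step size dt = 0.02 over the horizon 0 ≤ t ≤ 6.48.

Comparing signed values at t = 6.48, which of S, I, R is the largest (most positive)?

t=0.000: state=(0.940, 0.060, 0.000)
step 1 (dt=0.02): k1=(-0.135, 0.108, 0.027), k2=(-0.137, 0.110, 0.027), k3=(-0.137, 0.110, 0.027), k4=(-0.139, 0.112, 0.028); state += dt/6·(k1+2k2+2k3+k4)
t=0.020: state=(0.937, 0.062, 0.001)
t=0.040: state=(0.934, 0.064, 0.001)
t=0.060: state=(0.931, 0.067, 0.002)
continuing one RK4 step at a time; state shown every 25 steps (Δt=0.5):
t=0.500: state=(0.839, 0.140, 0.021)
t=1.000: state=(0.656, 0.277, 0.066)
t=1.500: state=(0.430, 0.425, 0.145)
t=2.000: state=(0.244, 0.506, 0.250)
t=2.500: state=(0.133, 0.505, 0.363)
t=3.000: state=(0.074, 0.456, 0.470)
t=3.500: state=(0.045, 0.392, 0.564)
t=4.000: state=(0.029, 0.328, 0.643)
t=4.500: state=(0.020, 0.270, 0.709)
t=5.000: state=(0.015, 0.221, 0.764)
t=5.500: state=(0.012, 0.180, 0.808)
t=6.000: state=(0.010, 0.146, 0.844)
t=6.480: state=(0.008, 0.119, 0.872)
compare at T: S=0.008, I=0.119, R=0.872

largest component: R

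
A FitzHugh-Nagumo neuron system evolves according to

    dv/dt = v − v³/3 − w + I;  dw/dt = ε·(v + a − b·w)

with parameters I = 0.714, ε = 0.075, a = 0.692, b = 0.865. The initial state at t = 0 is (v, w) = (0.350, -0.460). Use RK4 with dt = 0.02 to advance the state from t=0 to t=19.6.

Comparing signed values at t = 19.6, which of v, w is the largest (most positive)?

t=0.000: state=(0.350, -0.460)
step 1 (dt=0.02): k1=(1.510, 0.108), k2=(1.522, 0.109), k3=(1.522, 0.109), k4=(1.534, 0.110); state += dt/6·(k1+2k2+2k3+k4)
t=0.020: state=(0.380, -0.458)
t=0.040: state=(0.411, -0.456)
t=0.060: state=(0.443, -0.453)
continuing one RK4 step at a time; state shown every 50 steps (Δt=1):
t=1.000: state=(1.848, -0.295)
t=2.000: state=(2.050, -0.081)
t=3.000: state=(1.996, 0.122)
t=4.000: state=(1.932, 0.307)
t=5.000: state=(1.867, 0.476)
t=6.000: state=(1.802, 0.629)
t=7.000: state=(1.737, 0.769)
t=8.000: state=(1.672, 0.894)
t=9.000: state=(1.605, 1.007)
t=10.000: state=(1.538, 1.109)
t=11.000: state=(1.468, 1.198)
t=12.000: state=(1.396, 1.277)
t=13.000: state=(1.320, 1.346)
t=14.000: state=(1.238, 1.404)
t=15.000: state=(1.148, 1.453)
t=16.000: state=(1.045, 1.492)
t=17.000: state=(0.917, 1.520)
t=18.000: state=(0.741, 1.535)
t=19.000: state=(0.450, 1.533)
t=19.600: state=(0.140, 1.519)
compare at T: v=0.140, w=1.519

largest component: w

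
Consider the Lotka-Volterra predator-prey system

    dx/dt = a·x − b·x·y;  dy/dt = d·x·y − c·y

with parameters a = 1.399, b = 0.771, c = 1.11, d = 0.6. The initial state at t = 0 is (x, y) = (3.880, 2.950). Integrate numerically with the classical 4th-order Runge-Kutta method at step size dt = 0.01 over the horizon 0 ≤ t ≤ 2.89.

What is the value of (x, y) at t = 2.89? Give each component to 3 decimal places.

(x, y) = (0.823, 0.860)

t=0.000: state=(3.880, 2.950)
step 1 (dt=0.01): k1=(-3.397, 3.593), k2=(-3.435, 3.585), k3=(-3.435, 3.584), k4=(-3.473, 3.575); state += dt/6·(k1+2k2+2k3+k4)
t=0.010: state=(3.846, 2.986)
t=0.020: state=(3.811, 3.021)
t=0.030: state=(3.775, 3.057)
continuing one RK4 step at a time; state shown every 10 steps (Δt=0.1):
t=0.100: state=(3.507, 3.296)
t=0.200: state=(3.091, 3.596)
t=0.300: state=(2.670, 3.825)
t=0.400: state=(2.272, 3.969)
t=0.500: state=(1.919, 4.027)
t=0.600: state=(1.619, 4.007)
t=0.700: state=(1.371, 3.921)
t=0.800: state=(1.171, 3.786)
t=0.900: state=(1.012, 3.617)
t=1.000: state=(0.887, 3.427)
t=1.100: state=(0.790, 3.225)
t=1.200: state=(0.714, 3.019)
t=1.300: state=(0.656, 2.815)
t=1.400: state=(0.612, 2.616)
t=1.500: state=(0.579, 2.427)
t=1.600: state=(0.557, 2.247)
t=1.700: state=(0.542, 2.078)
t=1.800: state=(0.534, 1.921)
t=1.900: state=(0.533, 1.775)
t=2.000: state=(0.537, 1.640)
t=2.100: state=(0.547, 1.516)
t=2.200: state=(0.563, 1.403)
t=2.300: state=(0.583, 1.299)
t=2.400: state=(0.609, 1.205)
t=2.500: state=(0.640, 1.120)
t=2.600: state=(0.678, 1.042)
t=2.700: state=(0.721, 0.973)
t=2.800: state=(0.771, 0.911)
t=2.890: state=(0.823, 0.860)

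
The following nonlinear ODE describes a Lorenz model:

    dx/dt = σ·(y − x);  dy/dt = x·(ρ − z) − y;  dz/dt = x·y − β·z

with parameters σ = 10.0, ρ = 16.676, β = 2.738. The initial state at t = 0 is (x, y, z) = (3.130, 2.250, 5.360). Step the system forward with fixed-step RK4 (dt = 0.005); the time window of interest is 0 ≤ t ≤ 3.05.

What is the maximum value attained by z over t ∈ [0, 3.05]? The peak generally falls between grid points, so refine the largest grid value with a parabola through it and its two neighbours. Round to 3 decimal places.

max z = 23.729

t=0.000: state=(3.130, 2.250, 5.360)
step 1 (dt=0.005): k1=(-8.800, 33.169, -7.633), k2=(-7.751, 32.897, -7.373), k3=(-7.784, 32.925, -7.370), k4=(-6.765, 32.678, -7.111); state += dt/6·(k1+2k2+2k3+k4)
t=0.005: state=(3.091, 2.415, 5.323)
t=0.010: state=(3.062, 2.577, 5.289)
t=0.015: state=(3.042, 2.738, 5.257)
continuing one RK4 step at a time; state shown every 20 steps (Δt=0.1):
t=0.100: state=(3.772, 5.582, 5.215)
t=0.200: state=(6.498, 10.060, 7.510)
t=0.300: state=(10.285, 13.585, 14.933)
t=0.400: state=(11.183, 9.095, 23.102)
t=0.500: state=(7.140, 2.348, 21.994)
t=0.600: state=(3.275, 0.593, 17.256)
t=0.700: state=(1.629, 0.821, 13.250)
t=0.800: state=(1.322, 1.407, 10.210)
t=0.900: state=(1.694, 2.347, 8.006)
t=1.000: state=(2.679, 4.048, 6.693)
t=1.100: state=(4.573, 7.063, 6.851)
t=1.200: state=(7.662, 11.195, 10.219)
t=1.300: state=(10.682, 12.387, 17.963)
t=1.400: state=(9.879, 6.696, 22.828)
t=1.500: state=(5.917, 2.067, 20.163)
t=1.600: state=(3.064, 1.250, 15.887)
t=1.700: state=(2.060, 1.716, 12.385)
t=1.800: state=(2.163, 2.659, 9.807)
t=1.900: state=(3.031, 4.294, 8.237)
t=2.000: state=(4.773, 7.034, 8.197)
t=2.100: state=(7.506, 10.556, 11.072)
t=2.200: state=(10.079, 11.560, 17.492)
t=2.300: state=(9.551, 7.073, 21.774)
t=2.400: state=(6.284, 2.946, 19.859)
t=2.500: state=(3.712, 2.009, 16.070)
t=2.600: state=(2.771, 2.485, 12.814)
t=2.700: state=(2.973, 3.618, 10.487)
t=2.800: state=(4.039, 5.538, 9.366)
t=2.900: state=(5.985, 8.347, 10.193)
t=3.000: state=(8.475, 10.787, 14.031)
t=3.050: state=(9.426, 10.799, 16.818)
largest grid value and its neighbours: z(0.430)=23.72293, z(0.435)=23.72786, z(0.440)=23.70723
parabola through these three points peaks at t≈0.433 with z≈23.72906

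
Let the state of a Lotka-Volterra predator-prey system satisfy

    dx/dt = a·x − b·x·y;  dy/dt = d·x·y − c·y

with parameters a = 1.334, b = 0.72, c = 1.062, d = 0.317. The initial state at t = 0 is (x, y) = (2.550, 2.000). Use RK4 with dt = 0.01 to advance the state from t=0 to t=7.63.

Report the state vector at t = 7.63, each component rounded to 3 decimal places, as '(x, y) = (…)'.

t=0.000: state=(2.550, 2.000)
step 1 (dt=0.01): k1=(-0.270, -0.507), k2=(-0.266, -0.508), k3=(-0.266, -0.507), k4=(-0.261, -0.508); state += dt/6·(k1+2k2+2k3+k4)
t=0.010: state=(2.547, 1.995)
t=0.020: state=(2.545, 1.990)
t=0.030: state=(2.542, 1.985)
continuing one RK4 step at a time; state shown every 25 steps (Δt=0.25):
t=0.250: state=(2.512, 1.874)
t=0.500: state=(2.530, 1.754)
t=0.750: state=(2.601, 1.647)
t=1.000: state=(2.721, 1.559)
t=1.250: state=(2.887, 1.493)
t=1.500: state=(3.093, 1.451)
t=1.750: state=(3.331, 1.435)
t=2.000: state=(3.589, 1.447)
t=2.250: state=(3.848, 1.490)
t=2.500: state=(4.082, 1.565)
t=2.750: state=(4.261, 1.671)
t=3.000: state=(4.352, 1.804)
t=3.250: state=(4.332, 1.953)
t=3.500: state=(4.198, 2.101)
t=3.750: state=(3.967, 2.228)
t=4.000: state=(3.677, 2.313)
t=4.250: state=(3.372, 2.345)
t=4.500: state=(3.090, 2.323)
t=4.750: state=(2.855, 2.253)
t=5.000: state=(2.680, 2.151)
t=5.250: state=(2.568, 2.030)
t=5.500: state=(2.516, 1.903)
t=5.750: state=(2.521, 1.781)
t=6.000: state=(2.580, 1.671)
t=6.250: state=(2.689, 1.578)
t=6.500: state=(2.844, 1.506)
t=6.750: state=(3.041, 1.458)
t=7.000: state=(3.273, 1.436)
t=7.250: state=(3.528, 1.441)
t=7.500: state=(3.789, 1.477)
t=7.630: state=(3.919, 1.508)

(x, y) = (3.919, 1.508)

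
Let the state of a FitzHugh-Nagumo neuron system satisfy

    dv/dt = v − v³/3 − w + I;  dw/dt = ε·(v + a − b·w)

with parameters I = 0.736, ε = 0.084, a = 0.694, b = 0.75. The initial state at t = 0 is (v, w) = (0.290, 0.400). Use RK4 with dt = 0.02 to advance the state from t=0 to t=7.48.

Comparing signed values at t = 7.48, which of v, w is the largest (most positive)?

t=0.000: state=(0.290, 0.400)
step 1 (dt=0.02): k1=(0.618, 0.057), k2=(0.623, 0.058), k3=(0.623, 0.058), k4=(0.628, 0.058); state += dt/6·(k1+2k2+2k3+k4)
t=0.020: state=(0.302, 0.401)
t=0.040: state=(0.315, 0.402)
t=0.060: state=(0.328, 0.404)
continuing one RK4 step at a time; state shown every 25 steps (Δt=0.5):
t=0.500: state=(0.663, 0.436)
t=1.000: state=(1.121, 0.488)
t=1.500: state=(1.496, 0.556)
t=2.000: state=(1.680, 0.634)
t=2.500: state=(1.730, 0.714)
t=3.000: state=(1.724, 0.792)
t=3.500: state=(1.697, 0.867)
t=4.000: state=(1.663, 0.938)
t=4.500: state=(1.626, 1.005)
t=5.000: state=(1.587, 1.069)
t=5.500: state=(1.547, 1.130)
t=6.000: state=(1.506, 1.186)
t=6.500: state=(1.464, 1.240)
t=7.000: state=(1.420, 1.290)
t=7.480: state=(1.377, 1.334)
compare at T: v=1.377, w=1.334

largest component: v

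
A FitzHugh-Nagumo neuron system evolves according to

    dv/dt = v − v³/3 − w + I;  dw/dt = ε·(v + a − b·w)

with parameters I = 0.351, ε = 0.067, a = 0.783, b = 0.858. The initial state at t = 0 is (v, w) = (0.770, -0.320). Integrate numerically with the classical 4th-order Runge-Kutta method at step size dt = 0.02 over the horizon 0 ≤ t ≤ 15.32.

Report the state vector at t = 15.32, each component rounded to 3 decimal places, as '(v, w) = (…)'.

(v, w) = (-0.356, 1.238)

t=0.000: state=(0.770, -0.320)
step 1 (dt=0.02): k1=(1.289, 0.122), k2=(1.293, 0.123), k3=(1.293, 0.123), k4=(1.296, 0.124); state += dt/6·(k1+2k2+2k3+k4)
t=0.020: state=(0.796, -0.318)
t=0.040: state=(0.822, -0.315)
t=0.060: state=(0.848, -0.313)
continuing one RK4 step at a time; state shown every 25 steps (Δt=0.5):
t=0.500: state=(1.399, -0.249)
t=1.000: state=(1.774, -0.163)
t=1.500: state=(1.884, -0.071)
t=2.000: state=(1.890, 0.019)
t=2.500: state=(1.867, 0.106)
t=3.000: state=(1.836, 0.190)
t=3.500: state=(1.802, 0.271)
t=4.000: state=(1.767, 0.348)
t=4.500: state=(1.732, 0.422)
t=5.000: state=(1.696, 0.492)
t=5.500: state=(1.660, 0.560)
t=6.000: state=(1.623, 0.624)
t=6.500: state=(1.585, 0.685)
t=7.000: state=(1.546, 0.743)
t=7.500: state=(1.507, 0.798)
t=8.000: state=(1.466, 0.851)
t=8.500: state=(1.423, 0.900)
t=9.000: state=(1.379, 0.947)
t=9.500: state=(1.332, 0.991)
t=10.000: state=(1.283, 1.032)
t=10.500: state=(1.230, 1.070)
t=11.000: state=(1.173, 1.105)
t=11.500: state=(1.111, 1.137)
t=12.000: state=(1.040, 1.166)
t=12.500: state=(0.959, 1.192)
t=13.000: state=(0.862, 1.214)
t=13.500: state=(0.740, 1.232)
t=14.000: state=(0.579, 1.245)
t=14.500: state=(0.347, 1.251)
t=15.000: state=(-0.015, 1.248)
t=15.320: state=(-0.356, 1.238)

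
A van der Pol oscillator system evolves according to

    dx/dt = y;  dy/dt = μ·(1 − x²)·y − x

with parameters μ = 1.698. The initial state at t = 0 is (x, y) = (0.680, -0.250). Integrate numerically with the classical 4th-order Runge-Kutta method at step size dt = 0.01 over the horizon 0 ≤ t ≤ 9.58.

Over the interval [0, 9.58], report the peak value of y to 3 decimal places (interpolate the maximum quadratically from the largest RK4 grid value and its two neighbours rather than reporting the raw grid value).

max y = 3.451

t=0.000: state=(0.680, -0.250)
step 1 (dt=0.01): k1=(-0.250, -0.908), k2=(-0.255, -0.912), k3=(-0.255, -0.912), k4=(-0.259, -0.916); state += dt/6·(k1+2k2+2k3+k4)
t=0.010: state=(0.677, -0.259)
t=0.020: state=(0.675, -0.268)
t=0.030: state=(0.672, -0.278)
continuing one RK4 step at a time; state shown every 50 steps (Δt=0.5):
t=0.500: state=(0.421, -0.841)
t=1.000: state=(-0.261, -2.011)
t=1.500: state=(-1.429, -1.932)
t=2.000: state=(-1.821, 0.025)
t=2.500: state=(-1.683, 0.423)
t=3.000: state=(-1.430, 0.591)
t=3.500: state=(-1.074, 0.873)
t=4.000: state=(-0.480, 1.647)
t=4.500: state=(0.787, 3.423)
t=5.000: state=(1.961, 0.669)
t=5.500: state=(1.958, -0.312)
t=6.000: state=(1.765, -0.439)
t=6.500: state=(1.520, -0.552)
t=7.000: state=(1.197, -0.767)
t=7.500: state=(0.699, -1.321)
t=8.000: state=(-0.310, -2.956)
t=8.500: state=(-1.795, -1.666)
t=9.000: state=(-1.998, 0.216)
t=9.500: state=(-1.829, 0.410)
t=9.580: state=(-1.795, 0.426)
largest grid value and its neighbours: y(4.530)=3.44990, y(4.540)=3.45121, y(4.550)=3.44843
parabola through these three points peaks at t≈4.538 with y≈3.45127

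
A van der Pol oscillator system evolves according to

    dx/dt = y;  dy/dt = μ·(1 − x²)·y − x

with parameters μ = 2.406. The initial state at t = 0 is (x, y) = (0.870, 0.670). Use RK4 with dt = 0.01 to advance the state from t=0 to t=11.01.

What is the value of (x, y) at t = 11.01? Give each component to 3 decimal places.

t=0.000: state=(0.870, 0.670)
step 1 (dt=0.01): k1=(0.670, -0.478), k2=(0.668, -0.492), k3=(0.668, -0.492), k4=(0.665, -0.506); state += dt/6·(k1+2k2+2k3+k4)
t=0.010: state=(0.877, 0.665)
t=0.020: state=(0.883, 0.660)
t=0.030: state=(0.890, 0.654)
continuing one RK4 step at a time; state shown every 50 steps (Δt=0.5):
t=0.500: state=(1.098, 0.182)
t=1.000: state=(1.051, -0.348)
t=1.500: state=(0.743, -0.948)
t=2.000: state=(-0.098, -2.842)
t=2.500: state=(-1.794, -1.799)
t=3.000: state=(-1.964, 0.213)
t=3.500: state=(-1.827, 0.308)
t=4.000: state=(-1.660, 0.362)
t=4.500: state=(-1.460, 0.450)
t=5.000: state=(-1.196, 0.630)
t=5.500: state=(-0.779, 1.144)
t=6.000: state=(0.212, 3.328)
t=6.500: state=(1.908, 1.263)
t=7.000: state=(1.983, -0.235)
t=7.500: state=(1.844, -0.304)
t=8.000: state=(1.680, -0.355)
t=8.500: state=(1.484, -0.437)
t=9.000: state=(1.230, -0.601)
t=9.500: state=(0.839, -1.050)
t=10.000: state=(-0.041, -2.931)
t=10.500: state=(-1.823, -1.874)
t=11.000: state=(-1.995, 0.214)
t=11.010: state=(-1.993, 0.218)

(x, y) = (-1.993, 0.218)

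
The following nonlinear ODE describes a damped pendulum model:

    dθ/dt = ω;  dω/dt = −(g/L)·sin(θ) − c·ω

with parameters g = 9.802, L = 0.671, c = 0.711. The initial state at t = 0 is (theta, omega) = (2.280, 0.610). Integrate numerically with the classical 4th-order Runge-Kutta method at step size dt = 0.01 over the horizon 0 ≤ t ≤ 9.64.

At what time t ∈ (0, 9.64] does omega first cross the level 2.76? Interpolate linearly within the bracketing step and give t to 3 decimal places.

t=0.000: state=(2.280, 0.610)
step 1 (dt=0.01): k1=(0.610, -11.519), k2=(0.552, -11.449), k3=(0.553, -11.452), k4=(0.495, -11.385); state += dt/6·(k1+2k2+2k3+k4)
t=0.010: state=(2.286, 0.495)
t=0.020: state=(2.290, 0.382)
t=0.030: state=(2.293, 0.270)
continuing one RK4 step at a time; state shown every 50 steps (Δt=0.5):
t=0.500: state=(1.202, -4.977)
t=1.000: state=(-1.251, -2.354)
t=1.360: state=(-1.147, 2.690)
next step: t=1.370: state=(-1.119, 2.802) — omega has crossed 2.76
linear interpolation between t=1.360 (2.68964) and t=1.370 (2.80243) → t≈1.366

t = 1.366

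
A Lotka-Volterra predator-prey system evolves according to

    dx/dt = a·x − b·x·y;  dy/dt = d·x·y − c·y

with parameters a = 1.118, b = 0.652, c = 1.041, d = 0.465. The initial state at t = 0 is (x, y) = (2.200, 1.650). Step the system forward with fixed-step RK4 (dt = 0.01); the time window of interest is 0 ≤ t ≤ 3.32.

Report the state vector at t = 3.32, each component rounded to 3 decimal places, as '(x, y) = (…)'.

t=0.000: state=(2.200, 1.650)
step 1 (dt=0.01): k1=(0.093, -0.030), k2=(0.093, -0.029), k3=(0.093, -0.029), k4=(0.093, -0.029); state += dt/6·(k1+2k2+2k3+k4)
t=0.010: state=(2.201, 1.650)
t=0.020: state=(2.202, 1.649)
t=0.030: state=(2.203, 1.649)
continuing one RK4 step at a time; state shown every 20 steps (Δt=0.2):
t=0.200: state=(2.219, 1.646)
t=0.400: state=(2.240, 1.644)
t=0.600: state=(2.260, 1.646)
t=0.800: state=(2.280, 1.651)
t=1.000: state=(2.298, 1.658)
t=1.200: state=(2.313, 1.669)
t=1.400: state=(2.325, 1.682)
t=1.600: state=(2.333, 1.696)
t=1.800: state=(2.337, 1.711)
t=2.000: state=(2.336, 1.727)
t=2.200: state=(2.330, 1.742)
t=2.400: state=(2.319, 1.756)
t=2.600: state=(2.305, 1.768)
t=2.800: state=(2.287, 1.778)
t=3.000: state=(2.268, 1.784)
t=3.200: state=(2.247, 1.787)
t=3.320: state=(2.234, 1.787)

(x, y) = (2.234, 1.787)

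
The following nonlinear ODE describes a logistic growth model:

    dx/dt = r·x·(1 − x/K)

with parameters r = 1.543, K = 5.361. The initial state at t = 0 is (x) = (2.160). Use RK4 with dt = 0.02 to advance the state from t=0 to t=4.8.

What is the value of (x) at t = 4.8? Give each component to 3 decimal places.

(x) = (5.356)

t=0.000: state=(2.160)
step 1 (dt=0.02): k1=(1.990), k2=(1.996), k3=(1.996), k4=(2.002); state += dt/6·(k1+2k2+2k3+k4)
t=0.020: state=(2.200)
t=0.040: state=(2.240)
t=0.060: state=(2.280)
continuing one RK4 step at a time; state shown every 10 steps (Δt=0.2):
t=0.200: state=(2.567)
t=0.400: state=(2.979)
t=0.600: state=(3.378)
t=0.800: state=(3.746)
t=1.000: state=(4.071)
t=1.200: state=(4.349)
t=1.400: state=(4.579)
t=1.600: state=(4.763)
t=1.800: state=(4.909)
t=2.000: state=(5.021)
t=2.200: state=(5.107)
t=2.400: state=(5.172)
t=2.600: state=(5.221)
t=2.800: state=(5.257)
t=3.000: state=(5.285)
t=3.200: state=(5.305)
t=3.400: state=(5.319)
t=3.600: state=(5.330)
t=3.800: state=(5.339)
t=4.000: state=(5.344)
t=4.200: state=(5.349)
t=4.400: state=(5.352)
t=4.600: state=(5.354)
t=4.800: state=(5.356)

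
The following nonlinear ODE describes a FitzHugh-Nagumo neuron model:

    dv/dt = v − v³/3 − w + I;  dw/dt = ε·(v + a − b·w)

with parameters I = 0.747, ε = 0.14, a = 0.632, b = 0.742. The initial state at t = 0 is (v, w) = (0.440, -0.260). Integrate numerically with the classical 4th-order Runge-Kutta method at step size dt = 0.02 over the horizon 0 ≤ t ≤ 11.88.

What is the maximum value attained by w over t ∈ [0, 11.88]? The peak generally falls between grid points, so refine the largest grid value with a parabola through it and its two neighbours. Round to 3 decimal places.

t=0.000: state=(0.440, -0.260)
step 1 (dt=0.02): k1=(1.419, 0.177), k2=(1.428, 0.179), k3=(1.428, 0.179), k4=(1.438, 0.181); state += dt/6·(k1+2k2+2k3+k4)
t=0.020: state=(0.469, -0.256)
t=0.040: state=(0.498, -0.253)
t=0.060: state=(0.527, -0.249)
continuing one RK4 step at a time; state shown every 25 steps (Δt=0.5):
t=0.500: state=(1.215, -0.147)
t=1.000: state=(1.772, 0.008)
t=1.500: state=(1.934, 0.179)
t=2.000: state=(1.931, 0.345)
t=2.500: state=(1.886, 0.501)
t=3.000: state=(1.831, 0.645)
t=3.500: state=(1.773, 0.779)
t=4.000: state=(1.714, 0.901)
t=4.500: state=(1.654, 1.014)
t=5.000: state=(1.593, 1.116)
t=5.500: state=(1.530, 1.209)
t=6.000: state=(1.466, 1.293)
t=6.500: state=(1.399, 1.369)
t=7.000: state=(1.330, 1.436)
t=7.500: state=(1.256, 1.494)
t=8.000: state=(1.177, 1.545)
t=8.500: state=(1.091, 1.587)
t=9.000: state=(0.994, 1.621)
t=9.500: state=(0.881, 1.646)
t=10.000: state=(0.744, 1.662)
t=10.500: state=(0.566, 1.666)
t=11.000: state=(0.318, 1.655)
t=11.500: state=(-0.059, 1.624)
t=11.880: state=(-0.480, 1.580)
largest grid value and its neighbours: w(10.380)=1.66573, w(10.400)=1.66575, w(10.420)=1.66575
parabola through these three points peaks at t≈10.406 with w≈1.66575

max w = 1.666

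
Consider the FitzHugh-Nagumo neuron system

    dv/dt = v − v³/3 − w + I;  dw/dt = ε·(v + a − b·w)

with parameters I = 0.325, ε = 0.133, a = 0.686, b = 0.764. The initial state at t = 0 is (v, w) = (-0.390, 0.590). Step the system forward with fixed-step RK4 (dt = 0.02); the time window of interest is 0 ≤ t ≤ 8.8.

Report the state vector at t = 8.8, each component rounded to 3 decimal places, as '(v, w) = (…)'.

(v, w) = (-1.264, -0.339)

t=0.000: state=(-0.390, 0.590)
step 1 (dt=0.02): k1=(-0.635, -0.021), k2=(-0.640, -0.021), k3=(-0.640, -0.021), k4=(-0.646, -0.022); state += dt/6·(k1+2k2+2k3+k4)
t=0.020: state=(-0.403, 0.590)
t=0.040: state=(-0.416, 0.589)
t=0.060: state=(-0.429, 0.589)
continuing one RK4 step at a time; state shown every 25 steps (Δt=0.5):
t=0.500: state=(-0.769, 0.568)
t=1.000: state=(-1.205, 0.520)
t=1.500: state=(-1.530, 0.449)
t=2.000: state=(-1.675, 0.367)
t=2.500: state=(-1.708, 0.283)
t=3.000: state=(-1.695, 0.203)
t=3.500: state=(-1.664, 0.128)
t=4.000: state=(-1.628, 0.060)
t=4.500: state=(-1.590, -0.003)
t=5.000: state=(-1.551, -0.060)
t=5.500: state=(-1.512, -0.112)
t=6.000: state=(-1.474, -0.159)
t=6.500: state=(-1.435, -0.201)
t=7.000: state=(-1.398, -0.238)
t=7.500: state=(-1.360, -0.271)
t=8.000: state=(-1.323, -0.300)
t=8.500: state=(-1.286, -0.325)
t=8.800: state=(-1.264, -0.339)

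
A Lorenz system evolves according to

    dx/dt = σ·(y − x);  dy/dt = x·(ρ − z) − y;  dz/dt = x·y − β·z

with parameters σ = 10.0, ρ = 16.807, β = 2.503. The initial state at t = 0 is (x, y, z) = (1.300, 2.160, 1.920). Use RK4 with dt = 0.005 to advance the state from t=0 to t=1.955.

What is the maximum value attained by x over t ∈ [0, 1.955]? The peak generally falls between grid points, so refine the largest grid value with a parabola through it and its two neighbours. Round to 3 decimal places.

max x = 12.719

t=0.000: state=(1.300, 2.160, 1.920)
step 1 (dt=0.005): k1=(8.600, 17.193, -1.998), k2=(8.815, 17.477, -1.882), k3=(8.817, 17.484, -1.881), k4=(9.033, 17.775, -1.762); state += dt/6·(k1+2k2+2k3+k4)
t=0.005: state=(1.344, 2.247, 1.911)
t=0.010: state=(1.390, 2.338, 1.902)
t=0.015: state=(1.439, 2.431, 1.896)
continuing one RK4 step at a time; state shown every 20 steps (Δt=0.1):
t=0.100: state=(2.667, 4.646, 2.082)
t=0.200: state=(5.536, 9.420, 4.169)
t=0.300: state=(10.227, 15.103, 12.240)
t=0.400: state=(12.587, 11.018, 24.590)
t=0.500: state=(7.637, 1.109, 24.484)
t=0.600: state=(2.316, -1.371, 18.891)
t=0.700: state=(-0.007, -1.300, 14.597)
t=0.800: state=(-0.829, -1.376, 11.422)
t=0.900: state=(-1.357, -1.947, 9.053)
t=1.000: state=(-2.142, -3.184, 7.441)
t=1.100: state=(-3.580, -5.491, 6.884)
t=1.200: state=(-6.080, -9.166, 8.520)
t=1.300: state=(-9.365, -12.356, 14.352)
t=1.400: state=(-10.617, -9.553, 21.724)
t=1.500: state=(-7.603, -3.491, 22.180)
t=1.600: state=(-3.958, -1.172, 18.303)
t=1.700: state=(-2.132, -1.140, 14.520)
t=1.800: state=(-1.692, -1.694, 11.529)
t=1.900: state=(-2.018, -2.650, 9.322)
t=1.955: state=(-2.462, -3.455, 8.473)
largest grid value and its neighbours: x(0.380)=12.71398, x(0.385)=12.71727, x(0.390)=12.69738
parabola through these three points peaks at t≈0.383 with x≈12.71875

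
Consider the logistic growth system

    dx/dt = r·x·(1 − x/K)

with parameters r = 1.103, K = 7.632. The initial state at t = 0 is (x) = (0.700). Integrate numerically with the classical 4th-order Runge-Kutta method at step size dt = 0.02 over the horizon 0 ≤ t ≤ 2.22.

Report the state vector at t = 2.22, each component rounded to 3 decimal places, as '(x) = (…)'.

(x) = (4.113)

t=0.000: state=(0.700)
step 1 (dt=0.02): k1=(0.701), k2=(0.708), k3=(0.708), k4=(0.714); state += dt/6·(k1+2k2+2k3+k4)
t=0.020: state=(0.714)
t=0.040: state=(0.729)
t=0.060: state=(0.743)
continuing one RK4 step at a time; state shown every 5 steps (Δt=0.1):
t=0.100: state=(0.773)
t=0.200: state=(0.853)
t=0.300: state=(0.941)
t=0.400: state=(1.036)
t=0.500: state=(1.138)
t=0.600: state=(1.249)
t=0.700: state=(1.369)
t=0.800: state=(1.497)
t=0.900: state=(1.634)
t=1.000: state=(1.780)
t=1.100: state=(1.935)
t=1.200: state=(2.099)
t=1.300: state=(2.271)
t=1.400: state=(2.451)
t=1.500: state=(2.638)
t=1.600: state=(2.831)
t=1.700: state=(3.030)
t=1.800: state=(3.234)
t=1.900: state=(3.441)
t=2.000: state=(3.650)
t=2.100: state=(3.861)
t=2.200: state=(4.071)
t=2.220: state=(4.113)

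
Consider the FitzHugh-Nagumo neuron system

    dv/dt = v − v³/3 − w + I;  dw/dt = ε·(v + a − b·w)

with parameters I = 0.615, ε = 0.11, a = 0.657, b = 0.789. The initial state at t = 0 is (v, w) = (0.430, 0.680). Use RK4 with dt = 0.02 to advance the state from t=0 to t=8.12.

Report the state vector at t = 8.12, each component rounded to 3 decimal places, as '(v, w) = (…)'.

(v, w) = (0.822, 1.501)

t=0.000: state=(0.430, 0.680)
step 1 (dt=0.02): k1=(0.338, 0.061), k2=(0.341, 0.061), k3=(0.341, 0.061), k4=(0.343, 0.061); state += dt/6·(k1+2k2+2k3+k4)
t=0.020: state=(0.437, 0.681)
t=0.040: state=(0.444, 0.682)
t=0.060: state=(0.451, 0.684)
continuing one RK4 step at a time; state shown every 25 steps (Δt=0.5):
t=0.500: state=(0.626, 0.715)
t=1.000: state=(0.867, 0.760)
t=1.500: state=(1.112, 0.816)
t=2.000: state=(1.302, 0.882)
t=2.500: state=(1.410, 0.954)
t=3.000: state=(1.448, 1.026)
t=3.500: state=(1.443, 1.095)
t=4.000: state=(1.414, 1.161)
t=4.500: state=(1.371, 1.222)
t=5.000: state=(1.320, 1.278)
t=5.500: state=(1.262, 1.329)
t=6.000: state=(1.198, 1.374)
t=6.500: state=(1.127, 1.413)
t=7.000: state=(1.048, 1.447)
t=7.500: state=(0.958, 1.475)
t=8.000: state=(0.851, 1.497)
t=8.120: state=(0.822, 1.501)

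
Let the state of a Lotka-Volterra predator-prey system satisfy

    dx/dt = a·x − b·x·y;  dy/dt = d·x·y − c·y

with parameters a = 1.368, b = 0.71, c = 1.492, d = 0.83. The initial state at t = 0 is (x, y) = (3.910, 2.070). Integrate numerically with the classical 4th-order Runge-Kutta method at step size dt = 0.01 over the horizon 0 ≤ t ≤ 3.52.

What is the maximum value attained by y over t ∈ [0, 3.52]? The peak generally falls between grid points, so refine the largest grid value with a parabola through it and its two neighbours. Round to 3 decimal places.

max y = 4.327

t=0.000: state=(3.910, 2.070)
step 1 (dt=0.01): k1=(-0.398, 3.629), k2=(-0.448, 3.658), k3=(-0.448, 3.658), k4=(-0.499, 3.686); state += dt/6·(k1+2k2+2k3+k4)
t=0.010: state=(3.906, 2.107)
t=0.020: state=(3.900, 2.144)
t=0.030: state=(3.894, 2.181)
continuing one RK4 step at a time; state shown every 20 steps (Δt=0.2):
t=0.200: state=(3.622, 2.887)
t=0.400: state=(2.974, 3.717)
t=0.600: state=(2.211, 4.239)
t=0.800: state=(1.577, 4.296)
t=1.000: state=(1.148, 3.986)
t=1.200: state=(0.886, 3.495)
t=1.400: state=(0.737, 2.964)
t=1.600: state=(0.659, 2.467)
t=1.800: state=(0.630, 2.036)
t=2.000: state=(0.637, 1.678)
t=2.200: state=(0.674, 1.387)
t=2.400: state=(0.740, 1.157)
t=2.600: state=(0.837, 0.978)
t=2.800: state=(0.967, 0.843)
t=3.000: state=(1.136, 0.744)
t=3.200: state=(1.351, 0.678)
t=3.400: state=(1.617, 0.643)
t=3.520: state=(1.805, 0.638)
largest grid value and its neighbours: y(0.710)=4.32625, y(0.720)=4.32714, y(0.730)=4.32692
parabola through these three points peaks at t≈0.723 with y≈4.32719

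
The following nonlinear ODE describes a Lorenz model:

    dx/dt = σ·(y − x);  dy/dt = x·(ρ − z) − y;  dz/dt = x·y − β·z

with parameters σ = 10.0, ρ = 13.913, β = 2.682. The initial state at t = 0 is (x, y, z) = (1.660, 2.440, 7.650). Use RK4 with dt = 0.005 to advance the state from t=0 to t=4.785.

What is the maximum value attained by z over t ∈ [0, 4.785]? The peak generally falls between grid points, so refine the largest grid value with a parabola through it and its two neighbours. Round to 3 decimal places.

t=0.000: state=(1.660, 2.440, 7.650)
step 1 (dt=0.005): k1=(7.800, 7.957, -16.467), k2=(7.804, 8.128, -16.276), k3=(7.808, 8.127, -16.276), k4=(7.816, 8.299, -16.084); state += dt/6·(k1+2k2+2k3+k4)
t=0.005: state=(1.699, 2.481, 7.569)
t=0.010: state=(1.738, 2.523, 7.489)
t=0.015: state=(1.778, 2.567, 7.412)
continuing one RK4 step at a time; state shown every 40 steps (Δt=0.2):
t=0.200: state=(3.895, 5.591, 6.197)
t=0.400: state=(8.307, 10.311, 12.042)
t=0.600: state=(7.373, 4.719, 17.831)
t=0.800: state=(3.225, 2.279, 12.619)
t=1.000: state=(3.099, 3.739, 8.686)
t=1.200: state=(5.560, 7.316, 8.835)
t=1.400: state=(8.347, 8.512, 15.074)
t=1.600: state=(5.722, 3.894, 15.568)
t=1.800: state=(3.675, 3.503, 11.369)
t=2.000: state=(4.620, 5.646, 9.470)
t=2.200: state=(7.105, 8.169, 12.272)
t=2.400: state=(7.043, 5.916, 15.651)
t=2.600: state=(4.712, 3.972, 13.218)
t=2.800: state=(4.512, 4.983, 10.697)
t=3.000: state=(6.148, 7.118, 11.371)
t=3.200: state=(7.133, 6.879, 14.481)
t=3.400: state=(5.617, 4.762, 14.086)
t=3.600: state=(4.768, 4.824, 11.808)
t=3.800: state=(5.636, 6.331, 11.371)
t=4.000: state=(6.768, 6.970, 13.411)
t=4.200: state=(6.148, 5.500, 14.197)
t=4.400: state=(5.148, 4.945, 12.623)
t=4.600: state=(5.430, 5.854, 11.702)
t=4.785: state=(6.310, 6.697, 12.641)
largest grid value and its neighbours: z(0.565)=18.05141, z(0.570)=18.05148, z(0.575)=18.04026
parabola through these three points peaks at t≈0.568 with z≈18.05285

max z = 18.053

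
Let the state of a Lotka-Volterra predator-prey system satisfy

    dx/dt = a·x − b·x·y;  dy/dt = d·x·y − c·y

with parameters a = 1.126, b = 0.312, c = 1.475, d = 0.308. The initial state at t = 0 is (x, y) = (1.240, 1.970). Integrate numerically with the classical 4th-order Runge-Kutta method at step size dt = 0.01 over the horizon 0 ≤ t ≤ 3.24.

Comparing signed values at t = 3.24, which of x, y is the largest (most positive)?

largest component: x

t=0.000: state=(1.240, 1.970)
step 1 (dt=0.01): k1=(0.634, -2.153), k2=(0.640, -2.140), k3=(0.640, -2.140), k4=(0.646, -2.126); state += dt/6·(k1+2k2+2k3+k4)
t=0.010: state=(1.246, 1.949)
t=0.020: state=(1.253, 1.927)
t=0.030: state=(1.260, 1.907)
continuing one RK4 step at a time; state shown every 20 steps (Δt=0.2):
t=0.200: state=(1.391, 1.590)
t=0.400: state=(1.592, 1.297)
t=0.600: state=(1.853, 1.074)
t=0.800: state=(2.183, 0.905)
t=1.000: state=(2.594, 0.780)
t=1.200: state=(3.104, 0.692)
t=1.400: state=(3.731, 0.635)
t=1.600: state=(4.496, 0.609)
t=1.800: state=(5.422, 0.615)
t=2.000: state=(6.528, 0.661)
t=2.200: state=(7.824, 0.765)
t=2.400: state=(9.291, 0.964)
t=2.600: state=(10.845, 1.334)
t=2.800: state=(12.259, 2.028)
t=3.000: state=(13.052, 3.308)
t=3.200: state=(12.497, 5.457)
t=3.240: state=(12.171, 5.989)
compare at T: x=12.171, y=5.989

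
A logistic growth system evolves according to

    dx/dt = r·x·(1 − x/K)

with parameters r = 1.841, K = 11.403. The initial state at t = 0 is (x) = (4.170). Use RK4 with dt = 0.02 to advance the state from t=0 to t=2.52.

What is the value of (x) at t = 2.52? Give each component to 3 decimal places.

(x) = (11.215)

t=0.000: state=(4.170)
step 1 (dt=0.02): k1=(4.870), k2=(4.893), k3=(4.893), k4=(4.916); state += dt/6·(k1+2k2+2k3+k4)
t=0.020: state=(4.268)
t=0.040: state=(4.367)
t=0.060: state=(4.466)
continuing one RK4 step at a time; state shown every 5 steps (Δt=0.1):
t=0.100: state=(4.668)
t=0.200: state=(5.183)
t=0.300: state=(5.706)
t=0.400: state=(6.229)
t=0.500: state=(6.744)
t=0.600: state=(7.241)
t=0.700: state=(7.715)
t=0.800: state=(8.158)
t=0.900: state=(8.568)
t=1.000: state=(8.942)
t=1.100: state=(9.279)
t=1.200: state=(9.579)
t=1.300: state=(9.844)
t=1.400: state=(10.075)
t=1.500: state=(10.277)
t=1.600: state=(10.450)
t=1.700: state=(10.599)
t=1.800: state=(10.726)
t=1.900: state=(10.834)
t=2.000: state=(10.926)
t=2.100: state=(11.003)
t=2.200: state=(11.069)
t=2.300: state=(11.123)
t=2.400: state=(11.169)
t=2.500: state=(11.208)
t=2.520: state=(11.215)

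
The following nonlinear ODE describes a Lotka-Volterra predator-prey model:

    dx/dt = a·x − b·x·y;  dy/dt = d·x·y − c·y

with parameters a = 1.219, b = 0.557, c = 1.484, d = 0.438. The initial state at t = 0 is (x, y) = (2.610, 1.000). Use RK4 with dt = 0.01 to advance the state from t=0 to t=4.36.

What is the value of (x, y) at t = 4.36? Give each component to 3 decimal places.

t=0.000: state=(2.610, 1.000)
step 1 (dt=0.01): k1=(1.728, -0.341), k2=(1.736, -0.336), k3=(1.736, -0.336), k4=(1.744, -0.332); state += dt/6·(k1+2k2+2k3+k4)
t=0.010: state=(2.627, 0.997)
t=0.020: state=(2.645, 0.993)
t=0.030: state=(2.663, 0.990)
continuing one RK4 step at a time; state shown every 20 steps (Δt=0.2):
t=0.200: state=(2.989, 0.949)
t=0.400: state=(3.435, 0.934)
t=0.600: state=(3.947, 0.959)
t=0.800: state=(4.510, 1.032)
t=1.000: state=(5.095, 1.168)
t=1.200: state=(5.643, 1.390)
t=1.400: state=(6.061, 1.727)
t=1.600: state=(6.221, 2.204)
t=1.800: state=(6.011, 2.807)
t=2.000: state=(5.412, 3.449)
t=2.200: state=(4.559, 3.972)
t=2.400: state=(3.674, 4.231)
t=2.600: state=(2.925, 4.193)
t=2.800: state=(2.371, 3.924)
t=3.000: state=(1.996, 3.527)
t=3.200: state=(1.762, 3.088)
t=3.400: state=(1.633, 2.661)
t=3.600: state=(1.584, 2.276)
t=3.800: state=(1.599, 1.943)
t=4.000: state=(1.669, 1.666)
t=4.200: state=(1.793, 1.440)
t=4.360: state=(1.929, 1.294)

(x, y) = (1.929, 1.294)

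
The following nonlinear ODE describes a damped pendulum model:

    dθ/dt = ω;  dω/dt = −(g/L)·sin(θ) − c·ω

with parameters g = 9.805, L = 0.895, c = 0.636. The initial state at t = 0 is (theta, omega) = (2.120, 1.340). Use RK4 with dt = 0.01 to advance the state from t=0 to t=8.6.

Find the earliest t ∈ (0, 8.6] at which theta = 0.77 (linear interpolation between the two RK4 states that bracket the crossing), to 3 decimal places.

t = 0.722

t=0.000: state=(2.120, 1.340)
step 1 (dt=0.01): k1=(1.340, -10.196), k2=(1.289, -10.126), k3=(1.289, -10.127), k4=(1.239, -10.058); state += dt/6·(k1+2k2+2k3+k4)
t=0.010: state=(2.133, 1.239)
t=0.020: state=(2.145, 1.139)
t=0.030: state=(2.156, 1.040)
continuing one RK4 step at a time; state shown every 50 steps (Δt=0.5):
t=0.500: state=(1.663, -3.109)
t=0.720: state=(0.780, -4.763)
next step: t=0.730: state=(0.733, -4.808) — theta has crossed 0.77
linear interpolation between t=0.720 (0.78042) and t=0.730 (0.73256) → t≈0.722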